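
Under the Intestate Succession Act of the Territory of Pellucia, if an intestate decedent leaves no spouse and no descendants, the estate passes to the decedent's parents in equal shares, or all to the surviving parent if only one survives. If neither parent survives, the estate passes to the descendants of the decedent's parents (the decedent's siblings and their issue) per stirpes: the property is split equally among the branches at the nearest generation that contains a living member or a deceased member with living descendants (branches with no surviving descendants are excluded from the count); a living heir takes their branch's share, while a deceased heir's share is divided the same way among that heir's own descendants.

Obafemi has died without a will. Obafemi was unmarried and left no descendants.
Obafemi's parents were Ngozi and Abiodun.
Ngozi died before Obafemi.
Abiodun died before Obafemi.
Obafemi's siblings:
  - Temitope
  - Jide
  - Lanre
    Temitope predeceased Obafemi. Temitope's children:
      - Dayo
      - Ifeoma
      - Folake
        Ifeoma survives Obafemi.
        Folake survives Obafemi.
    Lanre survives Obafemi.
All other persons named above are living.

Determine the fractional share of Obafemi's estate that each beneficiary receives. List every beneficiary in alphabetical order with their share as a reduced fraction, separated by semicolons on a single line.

Dayo 1/9; Folake 1/9; Ifeoma 1/9; Jide 1/3; Lanre 1/3

Neither parent survives and there are no descendants, so the estate passes to Obafemi's siblings and their issue per stirpes.
The estate is divided into 3 equal shares of 1/3 among Temitope, Jide, Lanre.
Temitope predeceased; the 1/3 allotted to Temitope's branch passes to Temitope's issue by representation.
The 1/3 is divided into 3 equal shares of 1/9 among Dayo, Ifeoma, Folake.
Dayo is living and takes 1/9.
Ifeoma is living and takes 1/9.
Folake is living and takes 1/9.
Jide is living and takes 1/3.
Lanre is living and takes 1/3.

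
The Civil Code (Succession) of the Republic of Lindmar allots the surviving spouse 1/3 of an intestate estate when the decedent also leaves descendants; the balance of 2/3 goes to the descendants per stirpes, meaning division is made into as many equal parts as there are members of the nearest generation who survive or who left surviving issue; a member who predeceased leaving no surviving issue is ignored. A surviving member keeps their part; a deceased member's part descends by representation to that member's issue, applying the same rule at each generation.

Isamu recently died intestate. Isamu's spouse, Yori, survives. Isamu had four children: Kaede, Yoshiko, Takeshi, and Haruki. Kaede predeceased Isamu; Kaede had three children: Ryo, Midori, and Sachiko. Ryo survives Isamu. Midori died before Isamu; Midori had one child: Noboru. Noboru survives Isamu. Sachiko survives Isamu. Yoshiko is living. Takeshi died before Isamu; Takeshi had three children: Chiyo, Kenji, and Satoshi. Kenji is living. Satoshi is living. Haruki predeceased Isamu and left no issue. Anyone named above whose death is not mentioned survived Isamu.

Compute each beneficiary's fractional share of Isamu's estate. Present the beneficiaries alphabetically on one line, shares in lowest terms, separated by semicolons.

Chiyo 2/27; Kenji 2/27; Noboru 2/27; Ryo 2/27; Sachiko 2/27; Satoshi 2/27; Yori 1/3; Yoshiko 2/9

Yori, as surviving spouse, takes 1/3.
The remaining 2/3 passes to Isamu's descendants per stirpes.
Haruki left no surviving issue, so that branch lapses and is disregarded.
The 2/3 is divided into 3 equal shares of 2/9 among Kaede, Yoshiko, Takeshi.
Kaede predeceased; the 2/9 allotted to Kaede's branch passes to Kaede's issue by representation.
The 2/9 is divided into 3 equal shares of 2/27 among Ryo, Midori, Sachiko.
Ryo is living and takes 2/27.
Midori predeceased; the 2/27 allotted to Midori's branch passes to Midori's issue by representation.
Noboru is the sole taker at this level and receives the full 2/27.
Sachiko is living and takes 2/27.
Yoshiko is living and takes 2/9.
Takeshi predeceased; the 2/9 allotted to Takeshi's branch passes to Takeshi's issue by representation.
The 2/9 is divided into 3 equal shares of 2/27 among Chiyo, Kenji, Satoshi.
Chiyo is living and takes 2/27.
Kenji is living and takes 2/27.
Satoshi is living and takes 2/27.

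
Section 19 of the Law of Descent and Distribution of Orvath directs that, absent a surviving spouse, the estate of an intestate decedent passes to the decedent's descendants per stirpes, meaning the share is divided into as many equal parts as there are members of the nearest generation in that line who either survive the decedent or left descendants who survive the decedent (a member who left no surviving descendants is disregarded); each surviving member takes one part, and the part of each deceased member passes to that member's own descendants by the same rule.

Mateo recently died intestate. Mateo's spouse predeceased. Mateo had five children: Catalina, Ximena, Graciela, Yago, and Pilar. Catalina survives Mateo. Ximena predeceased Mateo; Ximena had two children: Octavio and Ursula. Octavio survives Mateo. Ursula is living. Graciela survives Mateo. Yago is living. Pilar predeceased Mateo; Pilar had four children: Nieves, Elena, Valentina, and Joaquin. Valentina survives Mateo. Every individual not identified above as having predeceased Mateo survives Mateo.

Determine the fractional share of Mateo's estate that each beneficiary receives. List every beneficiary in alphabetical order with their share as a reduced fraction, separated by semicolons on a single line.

Catalina 1/5; Elena 1/20; Graciela 1/5; Joaquin 1/20; Nieves 1/20; Octavio 1/10; Ursula 1/10; Valentina 1/20; Yago 1/5

There is no surviving spouse, so the entire estate passes to Mateo's descendants per stirpes.
The estate is divided into 5 equal shares of 1/5 among Catalina, Ximena, Graciela, Yago, Pilar.
Catalina is living and takes 1/5.
Ximena predeceased; the 1/5 allotted to Ximena's branch passes to Ximena's issue by representation.
The 1/5 is divided into 2 equal shares of 1/10 among Octavio, Ursula.
Octavio is living and takes 1/10.
Ursula is living and takes 1/10.
Graciela is living and takes 1/5.
Yago is living and takes 1/5.
Pilar predeceased; the 1/5 allotted to Pilar's branch passes to Pilar's issue by representation.
The 1/5 is divided into 4 equal shares of 1/20 among Nieves, Elena, Valentina, Joaquin.
Nieves is living and takes 1/20.
Elena is living and takes 1/20.
Valentina is living and takes 1/20.
Joaquin is living and takes 1/20.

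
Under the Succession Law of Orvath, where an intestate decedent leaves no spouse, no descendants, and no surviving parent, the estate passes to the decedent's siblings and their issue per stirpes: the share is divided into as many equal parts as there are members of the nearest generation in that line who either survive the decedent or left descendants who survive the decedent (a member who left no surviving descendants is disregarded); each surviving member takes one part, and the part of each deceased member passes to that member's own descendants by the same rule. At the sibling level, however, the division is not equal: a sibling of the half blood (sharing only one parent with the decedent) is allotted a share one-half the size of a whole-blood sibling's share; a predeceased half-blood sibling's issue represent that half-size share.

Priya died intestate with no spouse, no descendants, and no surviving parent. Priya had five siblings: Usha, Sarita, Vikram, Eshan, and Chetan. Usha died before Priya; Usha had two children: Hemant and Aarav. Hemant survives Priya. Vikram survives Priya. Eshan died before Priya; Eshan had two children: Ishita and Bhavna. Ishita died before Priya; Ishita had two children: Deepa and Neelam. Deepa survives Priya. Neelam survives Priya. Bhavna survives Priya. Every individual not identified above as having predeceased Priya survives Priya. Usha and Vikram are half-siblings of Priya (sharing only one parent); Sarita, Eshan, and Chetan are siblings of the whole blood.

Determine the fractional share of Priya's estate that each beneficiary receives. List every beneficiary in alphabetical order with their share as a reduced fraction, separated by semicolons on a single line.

Aarav 1/16; Bhavna 1/8; Chetan 1/4; Deepa 1/16; Hemant 1/16; Neelam 1/16; Sarita 1/4; Vikram 1/8

No spouse, descendants, or parent survives, so the estate passes to Priya's siblings per stirpes.
Half-blood siblings count for one-half the weight of whole-blood siblings at the initial division.
Dividing 1 in proportion to weights (total weight 4): Usha (weight 1/2) → 1/8; Sarita (weight 1) → 1/4; Vikram (weight 1/2) → 1/8; Eshan (weight 1) → 1/4; Chetan (weight 1) → 1/4.
Usha predeceased; the 1/8 allotted to Usha's branch passes to Usha's issue by representation.
The 1/8 is divided into 2 equal shares of 1/16 among Hemant, Aarav.
Hemant is living and takes 1/16.
Aarav is living and takes 1/16.
Sarita is living and takes 1/4.
Vikram is living and takes 1/8.
Eshan predeceased; the 1/4 allotted to Eshan's branch passes to Eshan's issue by representation.
The 1/4 is divided into 2 equal shares of 1/8 among Ishita, Bhavna.
Ishita predeceased; the 1/8 allotted to Ishita's branch passes to Ishita's issue by representation.
The 1/8 is divided into 2 equal shares of 1/16 among Deepa, Neelam.
Deepa is living and takes 1/16.
Neelam is living and takes 1/16.
Bhavna is living and takes 1/8.
Chetan is living and takes 1/4.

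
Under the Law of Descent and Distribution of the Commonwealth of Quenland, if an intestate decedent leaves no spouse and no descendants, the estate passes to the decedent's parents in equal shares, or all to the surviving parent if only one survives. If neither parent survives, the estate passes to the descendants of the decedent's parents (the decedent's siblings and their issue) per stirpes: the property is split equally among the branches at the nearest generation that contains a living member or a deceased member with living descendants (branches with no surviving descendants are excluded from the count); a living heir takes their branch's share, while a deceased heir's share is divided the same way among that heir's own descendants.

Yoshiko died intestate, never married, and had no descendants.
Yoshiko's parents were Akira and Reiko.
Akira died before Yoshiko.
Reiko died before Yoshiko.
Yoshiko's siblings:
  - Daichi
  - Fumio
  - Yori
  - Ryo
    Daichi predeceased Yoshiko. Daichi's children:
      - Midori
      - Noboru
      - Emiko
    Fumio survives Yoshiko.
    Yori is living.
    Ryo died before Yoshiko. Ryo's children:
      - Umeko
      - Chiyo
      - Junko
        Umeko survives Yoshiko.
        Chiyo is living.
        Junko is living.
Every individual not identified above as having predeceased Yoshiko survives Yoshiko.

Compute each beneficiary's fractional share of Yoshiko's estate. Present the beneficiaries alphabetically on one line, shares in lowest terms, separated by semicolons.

Neither parent survives and there are no descendants, so the estate passes to Yoshiko's siblings and their issue per stirpes.
The estate is divided into 4 equal shares of 1/4 among Daichi, Fumio, Yori, Ryo.
Daichi predeceased; the 1/4 allotted to Daichi's branch passes to Daichi's issue by representation.
The 1/4 is divided into 3 equal shares of 1/12 among Midori, Noboru, Emiko.
Midori is living and takes 1/12.
Noboru is living and takes 1/12.
Emiko is living and takes 1/12.
Fumio is living and takes 1/4.
Yori is living and takes 1/4.
Ryo predeceased; the 1/4 allotted to Ryo's branch passes to Ryo's issue by representation.
The 1/4 is divided into 3 equal shares of 1/12 among Umeko, Chiyo, Junko.
Umeko is living and takes 1/12.
Chiyo is living and takes 1/12.
Junko is living and takes 1/12.

Chiyo 1/12; Emiko 1/12; Fumio 1/4; Junko 1/12; Midori 1/12; Noboru 1/12; Umeko 1/12; Yori 1/4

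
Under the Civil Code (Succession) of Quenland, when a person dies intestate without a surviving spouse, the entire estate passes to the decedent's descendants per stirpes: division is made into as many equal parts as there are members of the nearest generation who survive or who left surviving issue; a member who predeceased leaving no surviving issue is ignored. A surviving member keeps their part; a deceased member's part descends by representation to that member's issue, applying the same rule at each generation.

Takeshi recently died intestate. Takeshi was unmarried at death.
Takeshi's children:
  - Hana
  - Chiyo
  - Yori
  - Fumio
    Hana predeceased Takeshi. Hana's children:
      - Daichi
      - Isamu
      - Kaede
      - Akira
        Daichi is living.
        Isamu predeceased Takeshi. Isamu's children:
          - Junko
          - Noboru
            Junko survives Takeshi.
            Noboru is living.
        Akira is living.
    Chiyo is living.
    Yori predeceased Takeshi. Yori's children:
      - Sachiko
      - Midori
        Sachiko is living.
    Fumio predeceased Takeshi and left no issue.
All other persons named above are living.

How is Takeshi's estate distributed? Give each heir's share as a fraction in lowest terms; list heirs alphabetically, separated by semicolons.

There is no surviving spouse, so the entire estate passes to Takeshi's descendants per stirpes.
Fumio left no surviving issue, so that branch lapses and is disregarded.
The estate is divided into 3 equal shares of 1/3 among Hana, Chiyo, Yori.
Hana predeceased; the 1/3 allotted to Hana's branch passes to Hana's issue by representation.
The 1/3 is divided into 4 equal shares of 1/12 among Daichi, Isamu, Kaede, Akira.
Daichi is living and takes 1/12.
Isamu predeceased; the 1/12 allotted to Isamu's branch passes to Isamu's issue by representation.
The 1/12 is divided into 2 equal shares of 1/24 among Junko, Noboru.
Junko is living and takes 1/24.
Noboru is living and takes 1/24.
Kaede is living and takes 1/12.
Akira is living and takes 1/12.
Chiyo is living and takes 1/3.
Yori predeceased; the 1/3 allotted to Yori's branch passes to Yori's issue by representation.
The 1/3 is divided into 2 equal shares of 1/6 among Sachiko, Midori.
Sachiko is living and takes 1/6.
Midori is living and takes 1/6.

Akira 1/12; Chiyo 1/3; Daichi 1/12; Junko 1/24; Kaede 1/12; Midori 1/6; Noboru 1/24; Sachiko 1/6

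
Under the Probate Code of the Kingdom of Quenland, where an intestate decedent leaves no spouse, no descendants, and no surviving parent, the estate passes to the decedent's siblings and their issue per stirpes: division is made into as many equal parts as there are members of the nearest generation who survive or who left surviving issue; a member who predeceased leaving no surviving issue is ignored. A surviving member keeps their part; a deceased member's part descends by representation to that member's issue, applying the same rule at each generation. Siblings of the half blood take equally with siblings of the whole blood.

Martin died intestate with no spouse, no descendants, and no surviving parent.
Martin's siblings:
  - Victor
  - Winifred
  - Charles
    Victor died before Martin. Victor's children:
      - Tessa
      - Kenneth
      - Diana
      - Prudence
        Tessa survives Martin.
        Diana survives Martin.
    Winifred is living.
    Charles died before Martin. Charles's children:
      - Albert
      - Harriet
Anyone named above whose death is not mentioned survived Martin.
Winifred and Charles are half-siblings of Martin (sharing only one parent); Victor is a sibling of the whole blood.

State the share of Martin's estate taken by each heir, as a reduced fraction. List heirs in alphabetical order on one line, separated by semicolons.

No spouse, descendants, or parent survives, so the estate passes to Martin's siblings per stirpes.
Half-blood and whole-blood siblings take equally under the stated rule.
The estate is divided into 3 equal shares of 1/3 among Victor, Winifred, Charles.
Victor predeceased; the 1/3 allotted to Victor's branch passes to Victor's issue by representation.
The 1/3 is divided into 4 equal shares of 1/12 among Tessa, Kenneth, Diana, Prudence.
Tessa is living and takes 1/12.
Kenneth is living and takes 1/12.
Diana is living and takes 1/12.
Prudence is living and takes 1/12.
Winifred is living and takes 1/3.
Charles predeceased; the 1/3 allotted to Charles's branch passes to Charles's issue by representation.
The 1/3 is divided into 2 equal shares of 1/6 among Albert, Harriet.
Albert is living and takes 1/6.
Harriet is living and takes 1/6.

Albert 1/6; Diana 1/12; Harriet 1/6; Kenneth 1/12; Prudence 1/12; Tessa 1/12; Winifred 1/3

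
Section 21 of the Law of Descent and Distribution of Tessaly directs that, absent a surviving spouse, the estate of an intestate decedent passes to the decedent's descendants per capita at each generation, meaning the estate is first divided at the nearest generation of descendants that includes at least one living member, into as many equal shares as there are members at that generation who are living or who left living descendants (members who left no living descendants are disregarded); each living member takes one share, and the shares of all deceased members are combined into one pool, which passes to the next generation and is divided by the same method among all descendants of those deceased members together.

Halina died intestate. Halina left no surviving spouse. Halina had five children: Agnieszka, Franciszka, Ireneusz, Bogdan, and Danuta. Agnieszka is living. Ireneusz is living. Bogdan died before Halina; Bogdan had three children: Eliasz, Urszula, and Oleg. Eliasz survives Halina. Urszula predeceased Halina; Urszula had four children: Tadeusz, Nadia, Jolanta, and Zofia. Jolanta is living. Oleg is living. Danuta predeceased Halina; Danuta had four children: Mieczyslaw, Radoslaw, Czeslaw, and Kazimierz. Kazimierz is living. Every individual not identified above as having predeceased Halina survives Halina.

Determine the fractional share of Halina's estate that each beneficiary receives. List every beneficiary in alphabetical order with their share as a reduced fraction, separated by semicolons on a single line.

There is no surviving spouse, so the entire estate passes to Halina's descendants per capita at each generation.
At generation 1 (Agnieszka, Franciszka, Ireneusz, Bogdan, Danuta) there are 5 shares of (1)/5 = 1/5 each.
Living: Agnieszka, Franciszka, and Ireneusz — each takes 1/5.
Deceased: Bogdan and Danuta. Their combined 2/5 is pooled and carried to generation 2.
At generation 2 (Eliasz, Urszula, Oleg, Mieczyslaw, Radoslaw, Czeslaw, Kazimierz) there are 7 shares of (2/5)/7 = 2/35 each.
Living: Eliasz, Oleg, Mieczyslaw, Radoslaw, Czeslaw, and Kazimierz — each takes 2/35.
Deceased: Urszula. That 2/35 share is carried to generation 3.
At generation 3 (Tadeusz, Nadia, Jolanta, Zofia) there are 4 shares of (2/35)/4 = 1/70 each.
Living: Tadeusz, Nadia, Jolanta, and Zofia — each takes 1/70.

Agnieszka 1/5; Czeslaw 2/35; Eliasz 2/35; Franciszka 1/5; Ireneusz 1/5; Jolanta 1/70; Kazimierz 2/35; Mieczyslaw 2/35; Nadia 1/70; Oleg 2/35; Radoslaw 2/35; Tadeusz 1/70; Zofia 1/70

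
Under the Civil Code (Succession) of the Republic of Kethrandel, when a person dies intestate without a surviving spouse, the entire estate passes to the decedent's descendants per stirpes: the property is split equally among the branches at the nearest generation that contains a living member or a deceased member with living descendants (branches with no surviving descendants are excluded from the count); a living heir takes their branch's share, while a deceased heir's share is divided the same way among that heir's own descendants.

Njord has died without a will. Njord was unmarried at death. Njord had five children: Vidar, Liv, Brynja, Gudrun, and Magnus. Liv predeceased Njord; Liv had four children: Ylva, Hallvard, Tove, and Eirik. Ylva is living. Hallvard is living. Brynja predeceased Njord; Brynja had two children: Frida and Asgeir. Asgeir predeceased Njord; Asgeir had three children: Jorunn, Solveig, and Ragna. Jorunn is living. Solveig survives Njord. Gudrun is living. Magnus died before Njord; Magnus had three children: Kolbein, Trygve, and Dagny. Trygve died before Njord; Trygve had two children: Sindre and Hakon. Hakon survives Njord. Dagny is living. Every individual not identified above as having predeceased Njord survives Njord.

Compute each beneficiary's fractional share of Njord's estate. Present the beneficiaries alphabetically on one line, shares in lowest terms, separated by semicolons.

Dagny 1/15; Eirik 1/20; Frida 1/10; Gudrun 1/5; Hakon 1/30; Hallvard 1/20; Jorunn 1/30; Kolbein 1/15; Ragna 1/30; Sindre 1/30; Solveig 1/30; Tove 1/20; Vidar 1/5; Ylva 1/20

There is no surviving spouse, so the entire estate passes to Njord's descendants per stirpes.
The estate is divided into 5 equal shares of 1/5 among Vidar, Liv, Brynja, Gudrun, Magnus.
Vidar is living and takes 1/5.
Liv predeceased; the 1/5 allotted to Liv's branch passes to Liv's issue by representation.
The 1/5 is divided into 4 equal shares of 1/20 among Ylva, Hallvard, Tove, Eirik.
Ylva is living and takes 1/20.
Hallvard is living and takes 1/20.
Tove is living and takes 1/20.
Eirik is living and takes 1/20.
Brynja predeceased; the 1/5 allotted to Brynja's branch passes to Brynja's issue by representation.
The 1/5 is divided into 2 equal shares of 1/10 among Frida, Asgeir.
Frida is living and takes 1/10.
Asgeir predeceased; the 1/10 allotted to Asgeir's branch passes to Asgeir's issue by representation.
The 1/10 is divided into 3 equal shares of 1/30 among Jorunn, Solveig, Ragna.
Jorunn is living and takes 1/30.
Solveig is living and takes 1/30.
Ragna is living and takes 1/30.
Gudrun is living and takes 1/5.
Magnus predeceased; the 1/5 allotted to Magnus's branch passes to Magnus's issue by representation.
The 1/5 is divided into 3 equal shares of 1/15 among Kolbein, Trygve, Dagny.
Kolbein is living and takes 1/15.
Trygve predeceased; the 1/15 allotted to Trygve's branch passes to Trygve's issue by representation.
The 1/15 is divided into 2 equal shares of 1/30 among Sindre, Hakon.
Sindre is living and takes 1/30.
Hakon is living and takes 1/30.
Dagny is living and takes 1/15.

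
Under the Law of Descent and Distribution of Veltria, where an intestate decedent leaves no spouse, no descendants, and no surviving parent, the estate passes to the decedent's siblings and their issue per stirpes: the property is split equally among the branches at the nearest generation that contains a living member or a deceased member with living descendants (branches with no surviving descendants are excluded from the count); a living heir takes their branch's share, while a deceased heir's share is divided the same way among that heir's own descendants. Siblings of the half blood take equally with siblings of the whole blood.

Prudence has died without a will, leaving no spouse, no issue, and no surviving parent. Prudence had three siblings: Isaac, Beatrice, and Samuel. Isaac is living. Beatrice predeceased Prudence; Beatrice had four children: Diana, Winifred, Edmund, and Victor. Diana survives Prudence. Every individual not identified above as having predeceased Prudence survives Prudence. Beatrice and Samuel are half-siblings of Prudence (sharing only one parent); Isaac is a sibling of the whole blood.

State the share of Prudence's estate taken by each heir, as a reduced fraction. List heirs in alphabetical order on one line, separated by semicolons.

No spouse, descendants, or parent survives, so the estate passes to Prudence's siblings per stirpes.
Half-blood and whole-blood siblings take equally under the stated rule.
The estate is divided into 3 equal shares of 1/3 among Isaac, Beatrice, Samuel.
Isaac is living and takes 1/3.
Beatrice predeceased; the 1/3 allotted to Beatrice's branch passes to Beatrice's issue by representation.
The 1/3 is divided into 4 equal shares of 1/12 among Diana, Winifred, Edmund, Victor.
Diana is living and takes 1/12.
Winifred is living and takes 1/12.
Edmund is living and takes 1/12.
Victor is living and takes 1/12.
Samuel is living and takes 1/3.

Diana 1/12; Edmund 1/12; Isaac 1/3; Samuel 1/3; Victor 1/12; Winifred 1/12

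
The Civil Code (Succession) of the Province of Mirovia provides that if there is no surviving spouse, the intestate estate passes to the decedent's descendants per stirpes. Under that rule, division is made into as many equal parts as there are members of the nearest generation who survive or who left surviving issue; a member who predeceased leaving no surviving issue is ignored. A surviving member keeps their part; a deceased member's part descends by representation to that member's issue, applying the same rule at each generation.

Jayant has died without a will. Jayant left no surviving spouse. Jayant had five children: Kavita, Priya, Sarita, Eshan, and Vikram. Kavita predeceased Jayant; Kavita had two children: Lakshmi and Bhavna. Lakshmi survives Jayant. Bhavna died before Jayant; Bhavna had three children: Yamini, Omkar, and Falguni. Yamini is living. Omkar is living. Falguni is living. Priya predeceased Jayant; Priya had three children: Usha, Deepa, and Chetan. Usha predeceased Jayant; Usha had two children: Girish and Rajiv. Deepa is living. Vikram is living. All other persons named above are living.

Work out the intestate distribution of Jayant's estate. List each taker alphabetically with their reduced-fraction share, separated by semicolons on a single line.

Chetan 1/15; Deepa 1/15; Eshan 1/5; Falguni 1/30; Girish 1/30; Lakshmi 1/10; Omkar 1/30; Rajiv 1/30; Sarita 1/5; Vikram 1/5; Yamini 1/30

There is no surviving spouse, so the entire estate passes to Jayant's descendants per stirpes.
The estate is divided into 5 equal shares of 1/5 among Kavita, Priya, Sarita, Eshan, Vikram.
Kavita predeceased; the 1/5 allotted to Kavita's branch passes to Kavita's issue by representation.
The 1/5 is divided into 2 equal shares of 1/10 among Lakshmi, Bhavna.
Lakshmi is living and takes 1/10.
Bhavna predeceased; the 1/10 allotted to Bhavna's branch passes to Bhavna's issue by representation.
The 1/10 is divided into 3 equal shares of 1/30 among Yamini, Omkar, Falguni.
Yamini is living and takes 1/30.
Omkar is living and takes 1/30.
Falguni is living and takes 1/30.
Priya predeceased; the 1/5 allotted to Priya's branch passes to Priya's issue by representation.
The 1/5 is divided into 3 equal shares of 1/15 among Usha, Deepa, Chetan.
Usha predeceased; the 1/15 allotted to Usha's branch passes to Usha's issue by representation.
The 1/15 is divided into 2 equal shares of 1/30 among Girish, Rajiv.
Girish is living and takes 1/30.
Rajiv is living and takes 1/30.
Deepa is living and takes 1/15.
Chetan is living and takes 1/15.
Sarita is living and takes 1/5.
Eshan is living and takes 1/5.
Vikram is living and takes 1/5.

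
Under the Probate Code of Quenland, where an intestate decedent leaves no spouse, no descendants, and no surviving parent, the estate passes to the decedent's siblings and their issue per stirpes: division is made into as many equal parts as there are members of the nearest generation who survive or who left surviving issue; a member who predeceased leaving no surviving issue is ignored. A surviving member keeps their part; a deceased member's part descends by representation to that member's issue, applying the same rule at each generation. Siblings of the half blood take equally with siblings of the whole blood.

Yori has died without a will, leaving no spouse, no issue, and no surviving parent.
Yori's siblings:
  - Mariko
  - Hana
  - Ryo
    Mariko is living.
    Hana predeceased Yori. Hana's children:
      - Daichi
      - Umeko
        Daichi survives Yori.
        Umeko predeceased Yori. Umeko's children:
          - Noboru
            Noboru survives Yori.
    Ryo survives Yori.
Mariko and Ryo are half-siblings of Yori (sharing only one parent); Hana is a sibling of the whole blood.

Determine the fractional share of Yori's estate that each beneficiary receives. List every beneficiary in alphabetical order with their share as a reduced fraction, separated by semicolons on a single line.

No spouse, descendants, or parent survives, so the estate passes to Yori's siblings per stirpes.
Half-blood and whole-blood siblings take equally under the stated rule.
The estate is divided into 3 equal shares of 1/3 among Mariko, Hana, Ryo.
Mariko is living and takes 1/3.
Hana predeceased; the 1/3 allotted to Hana's branch passes to Hana's issue by representation.
The 1/3 is divided into 2 equal shares of 1/6 among Daichi, Umeko.
Daichi is living and takes 1/6.
Umeko predeceased; the 1/6 allotted to Umeko's branch passes to Umeko's issue by representation.
Noboru is the sole taker at this level and receives the full 1/6.
Ryo is living and takes 1/3.

Daichi 1/6; Mariko 1/3; Noboru 1/6; Ryo 1/3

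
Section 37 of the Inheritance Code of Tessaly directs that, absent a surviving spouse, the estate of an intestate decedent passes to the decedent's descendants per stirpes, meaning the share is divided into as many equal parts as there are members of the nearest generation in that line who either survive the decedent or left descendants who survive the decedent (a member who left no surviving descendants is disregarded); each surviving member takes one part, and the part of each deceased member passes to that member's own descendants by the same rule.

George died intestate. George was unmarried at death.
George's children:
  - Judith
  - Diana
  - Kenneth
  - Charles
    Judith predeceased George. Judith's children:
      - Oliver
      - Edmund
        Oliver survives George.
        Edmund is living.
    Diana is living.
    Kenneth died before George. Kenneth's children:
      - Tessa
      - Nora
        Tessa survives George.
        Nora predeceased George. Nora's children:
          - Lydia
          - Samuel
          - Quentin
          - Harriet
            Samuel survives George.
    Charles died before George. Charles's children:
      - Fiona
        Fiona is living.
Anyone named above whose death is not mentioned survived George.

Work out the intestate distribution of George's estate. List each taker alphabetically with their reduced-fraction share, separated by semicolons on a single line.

Diana 1/4; Edmund 1/8; Fiona 1/4; Harriet 1/32; Lydia 1/32; Oliver 1/8; Quentin 1/32; Samuel 1/32; Tessa 1/8

There is no surviving spouse, so the entire estate passes to George's descendants per stirpes.
The estate is divided into 4 equal shares of 1/4 among Judith, Diana, Kenneth, Charles.
Judith predeceased; the 1/4 allotted to Judith's branch passes to Judith's issue by representation.
The 1/4 is divided into 2 equal shares of 1/8 among Oliver, Edmund.
Oliver is living and takes 1/8.
Edmund is living and takes 1/8.
Diana is living and takes 1/4.
Kenneth predeceased; the 1/4 allotted to Kenneth's branch passes to Kenneth's issue by representation.
The 1/4 is divided into 2 equal shares of 1/8 among Tessa, Nora.
Tessa is living and takes 1/8.
Nora predeceased; the 1/8 allotted to Nora's branch passes to Nora's issue by representation.
The 1/8 is divided into 4 equal shares of 1/32 among Lydia, Samuel, Quentin, Harriet.
Lydia is living and takes 1/32.
Samuel is living and takes 1/32.
Quentin is living and takes 1/32.
Harriet is living and takes 1/32.
Charles predeceased; the 1/4 allotted to Charles's branch passes to Charles's issue by representation.
Fiona is the sole taker at this level and receives the full 1/4.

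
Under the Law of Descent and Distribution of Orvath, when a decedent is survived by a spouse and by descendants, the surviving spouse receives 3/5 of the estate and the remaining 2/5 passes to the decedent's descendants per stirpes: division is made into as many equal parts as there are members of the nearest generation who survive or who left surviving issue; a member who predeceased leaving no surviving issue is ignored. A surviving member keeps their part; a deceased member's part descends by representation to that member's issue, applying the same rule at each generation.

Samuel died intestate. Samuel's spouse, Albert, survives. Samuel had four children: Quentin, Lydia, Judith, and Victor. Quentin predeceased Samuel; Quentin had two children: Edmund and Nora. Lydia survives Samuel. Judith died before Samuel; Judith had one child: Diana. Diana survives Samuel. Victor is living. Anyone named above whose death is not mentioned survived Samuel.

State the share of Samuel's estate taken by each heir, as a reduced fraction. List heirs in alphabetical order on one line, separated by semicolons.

Albert, as surviving spouse, takes 3/5.
The remaining 2/5 passes to Samuel's descendants per stirpes.
The 2/5 is divided into 4 equal shares of 1/10 among Quentin, Lydia, Judith, Victor.
Quentin predeceased; the 1/10 allotted to Quentin's branch passes to Quentin's issue by representation.
The 1/10 is divided into 2 equal shares of 1/20 among Edmund, Nora.
Edmund is living and takes 1/20.
Nora is living and takes 1/20.
Lydia is living and takes 1/10.
Judith predeceased; the 1/10 allotted to Judith's branch passes to Judith's issue by representation.
Diana is the sole taker at this level and receives the full 1/10.
Victor is living and takes 1/10.

Albert 3/5; Diana 1/10; Edmund 1/20; Lydia 1/10; Nora 1/20; Victor 1/10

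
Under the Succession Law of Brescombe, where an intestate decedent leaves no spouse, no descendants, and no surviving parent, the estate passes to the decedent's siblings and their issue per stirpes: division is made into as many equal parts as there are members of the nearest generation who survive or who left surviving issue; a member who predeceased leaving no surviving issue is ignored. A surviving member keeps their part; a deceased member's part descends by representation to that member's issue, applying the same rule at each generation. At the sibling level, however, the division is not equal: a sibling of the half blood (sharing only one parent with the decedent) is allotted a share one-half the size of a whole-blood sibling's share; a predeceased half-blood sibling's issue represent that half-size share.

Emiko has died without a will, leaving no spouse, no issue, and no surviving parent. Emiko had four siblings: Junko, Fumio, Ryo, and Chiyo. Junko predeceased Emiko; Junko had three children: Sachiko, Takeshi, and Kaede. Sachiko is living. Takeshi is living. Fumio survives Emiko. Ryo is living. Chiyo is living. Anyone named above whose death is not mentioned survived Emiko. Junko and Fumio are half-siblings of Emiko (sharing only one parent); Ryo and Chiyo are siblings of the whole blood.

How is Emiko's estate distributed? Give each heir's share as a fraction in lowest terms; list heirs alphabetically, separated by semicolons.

No spouse, descendants, or parent survives, so the estate passes to Emiko's siblings per stirpes.
Half-blood siblings count for one-half the weight of whole-blood siblings at the initial division.
Dividing 1 in proportion to weights (total weight 3): Junko (weight 1/2) → 1/6; Fumio (weight 1/2) → 1/6; Ryo (weight 1) → 1/3; Chiyo (weight 1) → 1/3.
Junko predeceased; the 1/6 allotted to Junko's branch passes to Junko's issue by representation.
The 1/6 is divided into 3 equal shares of 1/18 among Sachiko, Takeshi, Kaede.
Sachiko is living and takes 1/18.
Takeshi is living and takes 1/18.
Kaede is living and takes 1/18.
Fumio is living and takes 1/6.
Ryo is living and takes 1/3.
Chiyo is living and takes 1/3.

Chiyo 1/3; Fumio 1/6; Kaede 1/18; Ryo 1/3; Sachiko 1/18; Takeshi 1/18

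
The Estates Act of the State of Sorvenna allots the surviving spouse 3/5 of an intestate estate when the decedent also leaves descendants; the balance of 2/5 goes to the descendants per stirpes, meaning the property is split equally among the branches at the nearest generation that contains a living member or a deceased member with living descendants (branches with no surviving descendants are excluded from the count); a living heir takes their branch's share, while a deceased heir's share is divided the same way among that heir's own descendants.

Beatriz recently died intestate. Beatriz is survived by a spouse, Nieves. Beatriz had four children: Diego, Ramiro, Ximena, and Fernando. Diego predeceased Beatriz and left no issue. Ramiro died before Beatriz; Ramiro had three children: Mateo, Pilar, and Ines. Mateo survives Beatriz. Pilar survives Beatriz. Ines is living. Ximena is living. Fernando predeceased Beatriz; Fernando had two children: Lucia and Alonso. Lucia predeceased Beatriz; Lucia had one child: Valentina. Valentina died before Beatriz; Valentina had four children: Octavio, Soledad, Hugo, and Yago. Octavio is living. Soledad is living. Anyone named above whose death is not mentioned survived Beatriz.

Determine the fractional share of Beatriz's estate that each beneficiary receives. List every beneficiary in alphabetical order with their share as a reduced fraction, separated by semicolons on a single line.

Nieves, as surviving spouse, takes 3/5.
The remaining 2/5 passes to Beatriz's descendants per stirpes.
Diego left no surviving issue, so that branch lapses and is disregarded.
The 2/5 is divided into 3 equal shares of 2/15 among Ramiro, Ximena, Fernando.
Ramiro predeceased; the 2/15 allotted to Ramiro's branch passes to Ramiro's issue by representation.
The 2/15 is divided into 3 equal shares of 2/45 among Mateo, Pilar, Ines.
Mateo is living and takes 2/45.
Pilar is living and takes 2/45.
Ines is living and takes 2/45.
Ximena is living and takes 2/15.
Fernando predeceased; the 2/15 allotted to Fernando's branch passes to Fernando's issue by representation.
The 2/15 is divided into 2 equal shares of 1/15 among Lucia, Alonso.
Lucia predeceased; the 1/15 allotted to Lucia's branch passes to Lucia's issue by representation.
Valentina's line is the sole branch at this level, so the full 1/15 passes to Valentina's issue by representation.
The 1/15 is divided into 4 equal shares of 1/60 among Octavio, Soledad, Hugo, Yago.
Octavio is living and takes 1/60.
Soledad is living and takes 1/60.
Hugo is living and takes 1/60.
Yago is living and takes 1/60.
Alonso is living and takes 1/15.

Alonso 1/15; Hugo 1/60; Ines 2/45; Mateo 2/45; Nieves 3/5; Octavio 1/60; Pilar 2/45; Soledad 1/60; Ximena 2/15; Yago 1/60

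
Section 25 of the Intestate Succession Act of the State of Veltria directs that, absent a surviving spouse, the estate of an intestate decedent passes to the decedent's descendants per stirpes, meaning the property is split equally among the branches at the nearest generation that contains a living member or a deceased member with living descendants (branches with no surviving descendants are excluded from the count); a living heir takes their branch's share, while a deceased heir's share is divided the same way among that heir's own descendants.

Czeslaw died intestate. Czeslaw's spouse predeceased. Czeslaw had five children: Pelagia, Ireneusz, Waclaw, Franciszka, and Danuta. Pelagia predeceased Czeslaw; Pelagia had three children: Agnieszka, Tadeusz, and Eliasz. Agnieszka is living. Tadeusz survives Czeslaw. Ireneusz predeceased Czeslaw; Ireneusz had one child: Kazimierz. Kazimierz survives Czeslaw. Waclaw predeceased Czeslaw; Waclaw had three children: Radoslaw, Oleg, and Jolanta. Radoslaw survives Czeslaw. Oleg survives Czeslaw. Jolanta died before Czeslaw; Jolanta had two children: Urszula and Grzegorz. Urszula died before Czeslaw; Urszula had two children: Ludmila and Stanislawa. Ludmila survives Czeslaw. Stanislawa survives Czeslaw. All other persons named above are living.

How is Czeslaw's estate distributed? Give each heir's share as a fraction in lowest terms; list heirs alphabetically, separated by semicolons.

Agnieszka 1/15; Danuta 1/5; Eliasz 1/15; Franciszka 1/5; Grzegorz 1/30; Kazimierz 1/5; Ludmila 1/60; Oleg 1/15; Radoslaw 1/15; Stanislawa 1/60; Tadeusz 1/15

There is no surviving spouse, so the entire estate passes to Czeslaw's descendants per stirpes.
The estate is divided into 5 equal shares of 1/5 among Pelagia, Ireneusz, Waclaw, Franciszka, Danuta.
Pelagia predeceased; the 1/5 allotted to Pelagia's branch passes to Pelagia's issue by representation.
The 1/5 is divided into 3 equal shares of 1/15 among Agnieszka, Tadeusz, Eliasz.
Agnieszka is living and takes 1/15.
Tadeusz is living and takes 1/15.
Eliasz is living and takes 1/15.
Ireneusz predeceased; the 1/5 allotted to Ireneusz's branch passes to Ireneusz's issue by representation.
Kazimierz is the sole taker at this level and receives the full 1/5.
Waclaw predeceased; the 1/5 allotted to Waclaw's branch passes to Waclaw's issue by representation.
The 1/5 is divided into 3 equal shares of 1/15 among Radoslaw, Oleg, Jolanta.
Radoslaw is living and takes 1/15.
Oleg is living and takes 1/15.
Jolanta predeceased; the 1/15 allotted to Jolanta's branch passes to Jolanta's issue by representation.
The 1/15 is divided into 2 equal shares of 1/30 among Urszula, Grzegorz.
Urszula predeceased; the 1/30 allotted to Urszula's branch passes to Urszula's issue by representation.
The 1/30 is divided into 2 equal shares of 1/60 among Ludmila, Stanislawa.
Ludmila is living and takes 1/60.
Stanislawa is living and takes 1/60.
Grzegorz is living and takes 1/30.
Franciszka is living and takes 1/5.
Danuta is living and takes 1/5.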